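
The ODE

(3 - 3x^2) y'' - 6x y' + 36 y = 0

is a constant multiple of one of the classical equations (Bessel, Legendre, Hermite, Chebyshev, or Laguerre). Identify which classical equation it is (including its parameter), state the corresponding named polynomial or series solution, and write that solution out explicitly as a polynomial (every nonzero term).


All three coefficients share the factor 3; dividing through by 3 gives  (1 - x^2) y'' - 2x y' + 12 y = 0.
This matches the Legendre equation (1 - x^2) y'' - 2x y' + n(n+1) y = 0 (note the -2x y' term) with n(n+1) = 12, so n = 3; the polynomial solution is P_3(x).
With y = sum_k a_k x^k, matching x^k gives (k+2)(k+1) a_{k+2} = [k(k+1) - n(n+1)] a_k = (k - 3)(k + 4) a_k. The right side vanishes at k = 3, so the series with the parity of 3 terminates at degree 3.
Standard normalization (P_n(1) = 1): leading coefficient (2n)!/(2^n (n!)^2) = 720/(8*36) = 5/2, so a_3 = 5/2. Work downward with a_k = (k+1)(k+2) a_{k+2} / ((k - 3)(k + 4)):
  a_1 = (2)(3)(5/2) / ((1 - 3)(1 + 4)) = 15/(-10) = -3/2
Hence P_3(x) = 5 x^3/2 - 3 x/2.

P_3(x); series = 5 x^3/2 - 3 x/2


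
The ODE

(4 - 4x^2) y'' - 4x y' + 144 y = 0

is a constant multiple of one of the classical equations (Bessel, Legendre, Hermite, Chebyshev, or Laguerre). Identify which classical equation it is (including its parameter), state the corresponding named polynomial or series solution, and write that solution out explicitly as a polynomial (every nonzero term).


All three coefficients share the factor 4; dividing through by 4 gives  (1 - x^2) y'' - x y' + 36 y = 0.
This matches the Chebyshev equation (1 - x^2) y'' - x y' + n^2 y = 0 (note the -x y' term, not -2x y') with n^2 = 36, so n = 6; the polynomial solution is T_6(x).
With y = sum_k a_k x^k, matching x^k gives (k+2)(k+1) a_{k+2} = (k^2 - n^2) a_k = (k - 6)(k + 6) a_k. The right side vanishes at k = 6, so the series with the parity of 6 terminates at degree 6.
Standard normalization: leading coefficient of T_n is 2^(n-1), so a_6 = 2^5 = 32. Work downward with a_k = (k+1)(k+2) a_{k+2} / ((k - 6)(k + 6)):
  a_4 = (5)(6)(32) / ((4 - 6)(4 + 6)) = 960/(-20) = -48
  a_2 = (3)(4)(-48) / ((2 - 6)(2 + 6)) = -576/(-32) = 18
  a_0 = (1)(2)(18) / ((0 - 6)(0 + 6)) = 36/(-36) = -1
Hence T_6(x) = 32 x^6 - 48 x^4 + 18 x^2 - 1.

T_6(x); series = 32 x^6 - 48 x^4 + 18 x^2 - 1


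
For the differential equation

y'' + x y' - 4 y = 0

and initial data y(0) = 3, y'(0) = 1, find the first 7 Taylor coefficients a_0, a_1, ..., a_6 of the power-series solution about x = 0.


Ansatz: y(x) = sum_{n>=0} a_n x^n, so y'(x) = sum_{n>=1} n a_n x^(n-1) and y''(x) = sum_{n>=2} n(n-1) a_n x^(n-2).
Substitute into P(x) y'' + Q(x) y' + R(x) y = 0 with P(x) = 1, Q(x) = x, R(x) = -4, and match powers of x.
Initial conditions: a_0 = 3, a_1 = 1.
Setting the coefficient of each power of x to zero and solving order by order (substituting the coefficients already found):
  x^0: 2 a_2 - 4 a_0 = 0  ->  2 a_2 = 4 a_0 = 12  ->  a_2 = 6
  x^1: 6 a_3 - 3 a_1 = 0  ->  6 a_3 = 3 a_1 = 3  ->  a_3 = 1/2
  x^2: 12 a_4 - 2 a_2 = 0  ->  12 a_4 = 2 a_2 = 12  ->  a_4 = 1
  x^3: 20 a_5 - a_3 = 0  ->  20 a_5 = a_3 = 1/2  ->  a_5 = 1/40
  x^4: 30 a_6 = 0  ->  a_6 = 0
Truncated series: y(x) = 3 + x + 6 x^2 + (1/2) x^3 + x^4 + (1/40) x^5 + O(x^7).

a_0 = 3; a_1 = 1; a_2 = 6; a_3 = 1/2; a_4 = 1; a_5 = 1/40; a_6 = 0


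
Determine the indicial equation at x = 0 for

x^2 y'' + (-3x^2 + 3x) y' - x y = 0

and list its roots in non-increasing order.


Divide by x^2 to reach normal form y'' + P_1(x) y' + P_2(x) y = 0 with P_1(x) = -3 + 3/x and P_2(x) = -1/x.
x = 0 is a singular point because the y'-coefficient -3 + 3/x has a pole at x = 0 and the y-coefficient -1/x has a pole at x = 0.
It is a regular singular point because x P_1(x) = p(x) = 3 - 3x and x^2 P_2(x) = q(x) = -x are polynomials, hence analytic at x = 0.
p(0) = 3,  q(0) = 0.
Indicial equation: r(r-1) + p(0) r + q(0) = 0, i.e. r^2 + (p(0) - 1) r + q(0) = 0, i.e. r^2 + 2 r = 0.
Discriminant: (2)^2 - 4(0) = 4, so r = (-2 ± 2)/2.
Solving: r_1 = 0, r_2 = -2.

indicial: r^2 + 2 r = 0; roots r_1 = 0, r_2 = -2


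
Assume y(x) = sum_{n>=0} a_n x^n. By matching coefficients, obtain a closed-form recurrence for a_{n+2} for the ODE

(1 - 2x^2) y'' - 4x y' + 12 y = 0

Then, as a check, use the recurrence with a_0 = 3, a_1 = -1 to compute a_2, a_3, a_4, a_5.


Substitute y = sum_n a_n x^n.
(1 - 2 x^2) y'' contributes (n+2)(n+1) a_{n+2} - 2 n(n-1) a_n at x^n.
-4 x y'(x) contributes -4 n a_n at x^n.
12 y(x) contributes 12 a_n at x^n.
Matching x^n: (n+2)(n+1) a_{n+2} + (-2 n(n-1) - 4 n + 12) a_n = 0.
Thus a_{n+2} = (2 n(n-1) + 4 n - 12) / ((n+1)(n+2)) * a_n.

Check with a_0 = 3, a_1 = -1 (apply the recurrence for n = 0, 1, 2, 3): a_0 = 3, a_1 = -1, a_2 = -18, a_3 = 4/3, a_4 = 0, a_5 = 4/5.

a_(n+2) = (2 n(n-1) + 4 n - 12) / ((n+1)(n+2)) * a_n; check: a_0 = 3, a_1 = -1, a_2 = -18, a_3 = 4/3, a_4 = 0, a_5 = 4/5


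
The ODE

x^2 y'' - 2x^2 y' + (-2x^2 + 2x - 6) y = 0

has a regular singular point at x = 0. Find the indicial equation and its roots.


Divide by x^2 to reach normal form y'' + P_1(x) y' + P_2(x) y = 0 with P_1(x) = -2 and P_2(x) = -2 + 2/x - 6/x^2.
x = 0 is a singular point because the y-coefficient -2 + 2/x - 6/x^2 has a pole at x = 0.
It is a regular singular point because x P_1(x) = p(x) = -2x and x^2 P_2(x) = q(x) = -2x^2 + 2x - 6 are polynomials, hence analytic at x = 0.
p(0) = 0,  q(0) = -6.
Indicial equation: r(r-1) + p(0) r + q(0) = 0, i.e. r^2 + (p(0) - 1) r + q(0) = 0, i.e. r^2 - 1 r - 6 = 0.
Discriminant: (-1)^2 - 4(-6) = 25, so r = (1 ± 5)/2.
Solving: r_1 = 3, r_2 = -2.

indicial: r^2 - 1 r - 6 = 0; roots r_1 = 3, r_2 = -2


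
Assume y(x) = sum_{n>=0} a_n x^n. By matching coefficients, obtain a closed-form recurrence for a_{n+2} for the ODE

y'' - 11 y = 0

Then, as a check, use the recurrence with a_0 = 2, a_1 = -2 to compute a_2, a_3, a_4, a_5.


Substitute y = sum_n a_n x^n into y'' + (const) y = 0.
y''(x) = sum_{n>=0} (n+2)(n+1) a_{n+2} x^n.
The ODE becomes sum_n [(n+2)(n+1) a_{n+2} - 11 a_n] x^n = 0.
Setting each coefficient to zero gives the recurrence:
  (n+2)(n+1) a_{n+2} - 11 a_n = 0,
  a_{n+2} = 11 / ((n+1)(n+2)) a_n.

Check with a_0 = 2, a_1 = -2 (apply the recurrence for n = 0, 1, 2, 3): a_0 = 2, a_1 = -2, a_2 = 11, a_3 = -11/3, a_4 = 121/12, a_5 = -121/60.

a_{n+2} = 11/((n+1)(n+2)) * a_n; check: a_0 = 2, a_1 = -2, a_2 = 11, a_3 = -11/3, a_4 = 121/12, a_5 = -121/60


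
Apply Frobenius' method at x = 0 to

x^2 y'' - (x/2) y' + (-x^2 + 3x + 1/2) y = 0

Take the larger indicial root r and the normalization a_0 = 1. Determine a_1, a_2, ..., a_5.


Write in Frobenius form y'' + (p(x)/x) y' + (q(x)/x^2) y = 0:
  p(x) = -1/2,  q(x) = -x^2 + 3x + 1/2.
Indicial equation: r(r-1) + (-1/2) r + (1/2) = 0 -> roots r_1 = 1, r_2 = 1/2.
Take r = r_1 = 1. Let y(x) = x^r sum_{n>=0} a_n x^n with a_0 = 1.
Substitute y = x^r sum a_n x^n and match x^{r+n}. The recurrence is
  D(n) a_n + 3 a_{n-1} - 1 a_{n-2} = 0,  where D(n) = (r+n)(r+n-1) + (-1/2)(r+n) + (1/2).
  a_n = [-3 a_{n-1} + 1 a_{n-2}] / D(n).
Since the indicial polynomial factors as (r - r_1)(r - r_2), D(n) = (r_1 + n - r_1)(r_1 + n - r_2) = n(n + 1/2).
Evaluating step by step (a_0 = 1):
  n = 1: D(1) = 1(1 + 1/2) = 3/2; numerator = -3(1) = -3; a_1 = (-3)/(3/2) = -2
  n = 2: D(2) = 2(2 + 1/2) = 5; numerator = -3(-2) + 1(1) = 7; a_2 = (7)/(5) = 7/5
  n = 3: D(3) = 3(3 + 1/2) = 21/2; numerator = -3(7/5) + 1(-2) = -31/5; a_3 = (-31/5)/(21/2) = -62/105
  n = 4: D(4) = 4(4 + 1/2) = 18; numerator = -3(-62/105) + 1(7/5) = 111/35; a_4 = (111/35)/(18) = 37/210
  n = 5: D(5) = 5(5 + 1/2) = 55/2; numerator = -3(37/210) + 1(-62/105) = -47/42; a_5 = (-47/42)/(55/2) = -47/1155

r = 1; a_0 = 1; a_1 = -2; a_2 = 7/5; a_3 = -62/105; a_4 = 37/210; a_5 = -47/1155


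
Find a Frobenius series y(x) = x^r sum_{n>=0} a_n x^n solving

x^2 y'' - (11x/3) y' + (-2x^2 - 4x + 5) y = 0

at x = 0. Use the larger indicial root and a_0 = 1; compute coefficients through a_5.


Write in Frobenius form y'' + (p(x)/x) y' + (q(x)/x^2) y = 0:
  p(x) = -11/3,  q(x) = -2x^2 - 4x + 5.
Indicial equation: r(r-1) + (-11/3) r + (5) = 0 -> roots r_1 = 3, r_2 = 5/3.
Take r = r_1 = 3. Let y(x) = x^r sum_{n>=0} a_n x^n with a_0 = 1.
Substitute y = x^r sum a_n x^n and match x^{r+n}. The recurrence is
  D(n) a_n - 4 a_{n-1} - 2 a_{n-2} = 0,  where D(n) = (r+n)(r+n-1) + (-11/3)(r+n) + (5).
  a_n = [4 a_{n-1} + 2 a_{n-2}] / D(n).
Since the indicial polynomial factors as (r - r_1)(r - r_2), D(n) = (r_1 + n - r_1)(r_1 + n - r_2) = n(n + 4/3).
Evaluating step by step (a_0 = 1):
  n = 1: D(1) = 1(1 + 4/3) = 7/3; numerator = 4(1) = 4; a_1 = (4)/(7/3) = 12/7
  n = 2: D(2) = 2(2 + 4/3) = 20/3; numerator = 4(12/7) + 2(1) = 62/7; a_2 = (62/7)/(20/3) = 93/70
  n = 3: D(3) = 3(3 + 4/3) = 13; numerator = 4(93/70) + 2(12/7) = 306/35; a_3 = (306/35)/(13) = 306/455
  n = 4: D(4) = 4(4 + 4/3) = 64/3; numerator = 4(306/455) + 2(93/70) = 2433/455; a_4 = (2433/455)/(64/3) = 7299/29120
  n = 5: D(5) = 5(5 + 4/3) = 95/3; numerator = 4(7299/29120) + 2(306/455) = 17091/7280; a_5 = (17091/7280)/(95/3) = 51273/691600

r = 3; a_0 = 1; a_1 = 12/7; a_2 = 93/70; a_3 = 306/455; a_4 = 7299/29120; a_5 = 51273/691600


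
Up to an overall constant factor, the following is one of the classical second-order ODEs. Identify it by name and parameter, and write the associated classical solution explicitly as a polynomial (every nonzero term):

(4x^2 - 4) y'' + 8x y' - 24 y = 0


All three coefficients share the factor -4; dividing through by -4 gives  (1 - x^2) y'' - 2x y' + 6 y = 0.
This matches the Legendre equation (1 - x^2) y'' - 2x y' + n(n+1) y = 0 (note the -2x y' term) with n(n+1) = 6, so n = 2; the polynomial solution is P_2(x).
With y = sum_k a_k x^k, matching x^k gives (k+2)(k+1) a_{k+2} = [k(k+1) - n(n+1)] a_k = (k - 2)(k + 3) a_k. The right side vanishes at k = 2, so the series with the parity of 2 terminates at degree 2.
Standard normalization (P_n(1) = 1): leading coefficient (2n)!/(2^n (n!)^2) = 24/(4*4) = 3/2, so a_2 = 3/2. Work downward with a_k = (k+1)(k+2) a_{k+2} / ((k - 2)(k + 3)):
  a_0 = (1)(2)(3/2) / ((0 - 2)(0 + 3)) = 3/(-6) = -1/2
Hence P_2(x) = 3 x^2/2 - 1/2.

P_2(x); series = 3 x^2/2 - 1/2


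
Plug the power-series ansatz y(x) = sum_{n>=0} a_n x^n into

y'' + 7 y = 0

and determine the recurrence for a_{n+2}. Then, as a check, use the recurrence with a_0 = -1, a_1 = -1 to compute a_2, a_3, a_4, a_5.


Substitute y = sum_n a_n x^n into y'' + (const) y = 0.
y''(x) = sum_{n>=0} (n+2)(n+1) a_{n+2} x^n.
The ODE becomes sum_n [(n+2)(n+1) a_{n+2} + 7 a_n] x^n = 0.
Setting each coefficient to zero gives the recurrence:
  (n+2)(n+1) a_{n+2} + 7 a_n = 0,
  a_{n+2} = -7 / ((n+1)(n+2)) a_n.

Check with a_0 = -1, a_1 = -1 (apply the recurrence for n = 0, 1, 2, 3): a_0 = -1, a_1 = -1, a_2 = 7/2, a_3 = 7/6, a_4 = -49/24, a_5 = -49/120.

a_{n+2} = -7/((n+1)(n+2)) * a_n; check: a_0 = -1, a_1 = -1, a_2 = 7/2, a_3 = 7/6, a_4 = -49/24, a_5 = -49/120


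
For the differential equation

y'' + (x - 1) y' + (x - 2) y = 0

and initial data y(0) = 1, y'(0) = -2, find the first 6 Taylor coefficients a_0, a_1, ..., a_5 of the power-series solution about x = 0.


Ansatz: y(x) = sum_{n>=0} a_n x^n, so y'(x) = sum_{n>=1} n a_n x^(n-1) and y''(x) = sum_{n>=2} n(n-1) a_n x^(n-2).
Substitute into P(x) y'' + Q(x) y' + R(x) y = 0 with P(x) = 1, Q(x) = x - 1, R(x) = x - 2, and match powers of x.
Initial conditions: a_0 = 1, a_1 = -2.
Setting the coefficient of each power of x to zero and solving order by order (substituting the coefficients already found):
  x^0: 2 a_2 - a_1 - 2 a_0 = 0  ->  2 a_2 = a_1 + 2 a_0 = 0  ->  a_2 = 0
  x^1: 6 a_3 - 2 a_2 - a_1 + a_0 = 0  ->  6 a_3 = 2 a_2 + a_1 - a_0 = -3  ->  a_3 = -1/2
  x^2: 12 a_4 - 3 a_3 + a_1 = 0  ->  12 a_4 = 3 a_3 - a_1 = 1/2  ->  a_4 = 1/24
  x^3: 20 a_5 - 4 a_4 + a_3 + a_2 = 0  ->  20 a_5 = 4 a_4 - a_3 - a_2 = 2/3  ->  a_5 = 1/30
Truncated series: y(x) = 1 - 2 x - (1/2) x^3 + (1/24) x^4 + (1/30) x^5 + O(x^6).

a_0 = 1; a_1 = -2; a_2 = 0; a_3 = -1/2; a_4 = 1/24; a_5 = 1/30


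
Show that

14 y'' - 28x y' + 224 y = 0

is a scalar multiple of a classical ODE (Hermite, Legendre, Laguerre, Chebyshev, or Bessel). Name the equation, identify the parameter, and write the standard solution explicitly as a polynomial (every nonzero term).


All three coefficients share the factor 14; dividing through by 14 gives  y'' - 2x y' + 16 y = 0.
This matches the Hermite equation y'' - 2x y' + 2n y = 0 with 2n = 16, so n = 8; the polynomial solution is H_8(x).
With y = sum_k a_k x^k, matching x^k gives (k+2)(k+1) a_{k+2} = 2(k - n) a_k = 2(k - 8) a_k. The right side vanishes at k = 8, so the series with the parity of 8 terminates at degree 8.
Standard normalization: leading coefficient of H_n is 2^n, so a_8 = 2^8 = 256. Work downward with a_k = (k+1)(k+2) a_{k+2} / (2(k - n)):
  a_6 = (7)(8)(256) / (2(6 - 8)) = 14336/(-4) = -3584
  a_4 = (5)(6)(-3584) / (2(4 - 8)) = -107520/(-8) = 13440
  a_2 = (3)(4)(13440) / (2(2 - 8)) = 161280/(-12) = -13440
  a_0 = (1)(2)(-13440) / (2(0 - 8)) = -26880/(-16) = 1680
Hence H_8(x) = 256 x^8 - 3584 x^6 + 13440 x^4 - 13440 x^2 + 1680.

H_8(x); series = 256 x^8 - 3584 x^6 + 13440 x^4 - 13440 x^2 + 1680


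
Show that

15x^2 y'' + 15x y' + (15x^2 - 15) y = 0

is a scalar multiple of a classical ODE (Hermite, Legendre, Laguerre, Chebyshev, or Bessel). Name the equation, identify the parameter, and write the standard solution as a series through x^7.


All three coefficients share the factor 15; dividing through by 15 gives  x^2 y'' + x y' + (x^2 - 1) y = 0.
This matches the Bessel equation x^2 y'' + x y' + (x^2 - nu^2) y = 0 with nu^2 = 1, so nu = 1; the solution bounded at x = 0 is J_1(x).
Frobenius at x = 0: indicial roots ±nu; for r = nu the recurrence k(k + 2nu) c_k = -c_{k-2} gives the standard series J_nu(x) = sum_{k>=0} (-1)^k / (k! (k+nu)!) (x/2)^(2k+nu). Evaluate the first 4 terms:
  k = 0: (-1)^0 / (0! * 1! * 2^1) x^1 = 1/(1*1*2) x^1 = (1/2) x^1
  k = 1: (-1)^1 / (1! * 2! * 2^3) x^3 = -1/(1*2*8) x^3 = (-1/16) x^3
  k = 2: (-1)^2 / (2! * 3! * 2^5) x^5 = 1/(2*6*32) x^5 = (1/384) x^5
  k = 3: (-1)^3 / (3! * 4! * 2^7) x^7 = -1/(6*24*128) x^7 = (-1/18432) x^7
Hence J_1(x) = -x^7/18432 + x^5/384 - x^3/16 + x/2 + ....

J_1(x); series = -x^7/18432 + x^5/384 - x^3/16 + x/2


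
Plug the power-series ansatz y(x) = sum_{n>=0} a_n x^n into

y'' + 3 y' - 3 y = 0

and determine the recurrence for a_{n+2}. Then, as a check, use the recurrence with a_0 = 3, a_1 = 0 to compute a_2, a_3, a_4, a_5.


Substitute y = sum_n a_n x^n.
y''(x) has coefficient (n+2)(n+1) a_{n+2} at x^n;
3 y'(x) has coefficient 3 (n+1) a_{n+1} at x^n;
-3 y(x) has coefficient -3 a_n at x^n.
Matching x^n: (n+2)(n+1) a_{n+2} + 3 (n+1) a_{n+1} - 3 a_n = 0.
Thus a_{n+2} = [-3 (n+1) a_{n+1} + 3 a_n] / ((n+1)(n+2)).

Check with a_0 = 3, a_1 = 0 (apply the recurrence for n = 0, 1, 2, 3): a_0 = 3, a_1 = 0, a_2 = 9/2, a_3 = -9/2, a_4 = 9/2, a_5 = -27/8.

a_(n+2) = [-3 (n+1) a_(n+1) + 3 a_n] / ((n+1)(n+2)); check: a_0 = 3, a_1 = 0, a_2 = 9/2, a_3 = -9/2, a_4 = 9/2, a_5 = -27/8


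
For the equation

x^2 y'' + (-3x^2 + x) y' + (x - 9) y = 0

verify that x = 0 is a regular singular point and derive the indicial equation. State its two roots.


Divide by x^2 to reach normal form y'' + P_1(x) y' + P_2(x) y = 0 with P_1(x) = -3 + 1/x and P_2(x) = 1/x - 9/x^2.
x = 0 is a singular point because the y'-coefficient -3 + 1/x has a pole at x = 0 and the y-coefficient 1/x - 9/x^2 has a pole at x = 0.
It is a regular singular point because x P_1(x) = p(x) = 1 - 3x and x^2 P_2(x) = q(x) = x - 9 are polynomials, hence analytic at x = 0.
p(0) = 1,  q(0) = -9.
Indicial equation: r(r-1) + p(0) r + q(0) = 0, i.e. r^2 + (p(0) - 1) r + q(0) = 0, i.e. r^2 - 9 = 0.
Discriminant: (0)^2 - 4(-9) = 36, so r = (0 ± 6)/2.
Solving: r_1 = 3, r_2 = -3.

indicial: r^2 - 9 = 0; roots r_1 = 3, r_2 = -3


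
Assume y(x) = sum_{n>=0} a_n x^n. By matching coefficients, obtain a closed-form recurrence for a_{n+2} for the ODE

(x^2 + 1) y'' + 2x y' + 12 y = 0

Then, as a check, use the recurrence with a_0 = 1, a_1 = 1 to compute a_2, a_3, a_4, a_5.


Substitute y = sum_n a_n x^n.
(1 + 1 x^2) y'' contributes (n+2)(n+1) a_{n+2} + n(n-1) a_n at x^n.
2 x y'(x) contributes 2 n a_n at x^n.
12 y(x) contributes 12 a_n at x^n.
Matching x^n: (n+2)(n+1) a_{n+2} + (n(n-1) + 2 n + 12) a_n = 0.
Thus a_{n+2} = (-n(n-1) - 2 n - 12) / ((n+1)(n+2)) * a_n.

Check with a_0 = 1, a_1 = 1 (apply the recurrence for n = 0, 1, 2, 3): a_0 = 1, a_1 = 1, a_2 = -6, a_3 = -7/3, a_4 = 9, a_5 = 14/5.

a_(n+2) = (-n(n-1) - 2 n - 12) / ((n+1)(n+2)) * a_n; check: a_0 = 1, a_1 = 1, a_2 = -6, a_3 = -7/3, a_4 = 9, a_5 = 14/5


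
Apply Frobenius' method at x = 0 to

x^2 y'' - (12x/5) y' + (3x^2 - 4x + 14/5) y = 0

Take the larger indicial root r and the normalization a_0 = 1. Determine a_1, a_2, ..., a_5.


Write in Frobenius form y'' + (p(x)/x) y' + (q(x)/x^2) y = 0:
  p(x) = -12/5,  q(x) = 3x^2 - 4x + 14/5.
Indicial equation: r(r-1) + (-12/5) r + (14/5) = 0 -> roots r_1 = 2, r_2 = 7/5.
Take r = r_1 = 2. Let y(x) = x^r sum_{n>=0} a_n x^n with a_0 = 1.
Substitute y = x^r sum a_n x^n and match x^{r+n}. The recurrence is
  D(n) a_n - 4 a_{n-1} + 3 a_{n-2} = 0,  where D(n) = (r+n)(r+n-1) + (-12/5)(r+n) + (14/5).
  a_n = [4 a_{n-1} - 3 a_{n-2}] / D(n).
Since the indicial polynomial factors as (r - r_1)(r - r_2), D(n) = (r_1 + n - r_1)(r_1 + n - r_2) = n(n + 3/5).
Evaluating step by step (a_0 = 1):
  n = 1: D(1) = 1(1 + 3/5) = 8/5; numerator = 4(1) = 4; a_1 = (4)/(8/5) = 5/2
  n = 2: D(2) = 2(2 + 3/5) = 26/5; numerator = 4(5/2) - 3(1) = 7; a_2 = (7)/(26/5) = 35/26
  n = 3: D(3) = 3(3 + 3/5) = 54/5; numerator = 4(35/26) - 3(5/2) = -55/26; a_3 = (-55/26)/(54/5) = -275/1404
  n = 4: D(4) = 4(4 + 3/5) = 92/5; numerator = 4(-275/1404) - 3(35/26) = -3385/702; a_4 = (-3385/702)/(92/5) = -16925/64584
  n = 5: D(5) = 5(5 + 3/5) = 28; numerator = 4(-16925/64584) - 3(-275/1404) = -14875/32292; a_5 = (-14875/32292)/(28) = -2125/129168

r = 2; a_0 = 1; a_1 = 5/2; a_2 = 35/26; a_3 = -275/1404; a_4 = -16925/64584; a_5 = -2125/129168


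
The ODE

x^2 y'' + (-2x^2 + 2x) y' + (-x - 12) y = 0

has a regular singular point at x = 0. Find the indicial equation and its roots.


Divide by x^2 to reach normal form y'' + P_1(x) y' + P_2(x) y = 0 with P_1(x) = -2 + 2/x and P_2(x) = -1/x - 12/x^2.
x = 0 is a singular point because the y'-coefficient -2 + 2/x has a pole at x = 0 and the y-coefficient -1/x - 12/x^2 has a pole at x = 0.
It is a regular singular point because x P_1(x) = p(x) = 2 - 2x and x^2 P_2(x) = q(x) = -x - 12 are polynomials, hence analytic at x = 0.
p(0) = 2,  q(0) = -12.
Indicial equation: r(r-1) + p(0) r + q(0) = 0, i.e. r^2 + (p(0) - 1) r + q(0) = 0, i.e. r^2 + 1 r - 12 = 0.
Discriminant: (1)^2 - 4(-12) = 49, so r = (-1 ± 7)/2.
Solving: r_1 = 3, r_2 = -4.

indicial: r^2 + 1 r - 12 = 0; roots r_1 = 3, r_2 = -4


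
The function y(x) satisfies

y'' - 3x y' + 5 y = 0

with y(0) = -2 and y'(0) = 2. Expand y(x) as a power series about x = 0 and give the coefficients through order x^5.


Ansatz: y(x) = sum_{n>=0} a_n x^n, so y'(x) = sum_{n>=1} n a_n x^(n-1) and y''(x) = sum_{n>=2} n(n-1) a_n x^(n-2).
Substitute into P(x) y'' + Q(x) y' + R(x) y = 0 with P(x) = 1, Q(x) = -3x, R(x) = 5, and match powers of x.
Initial conditions: a_0 = -2, a_1 = 2.
Setting the coefficient of each power of x to zero and solving order by order (substituting the coefficients already found):
  x^0: 2 a_2 + 5 a_0 = 0  ->  2 a_2 = -5 a_0 = 10  ->  a_2 = 5
  x^1: 6 a_3 + 2 a_1 = 0  ->  6 a_3 = -2 a_1 = -4  ->  a_3 = -2/3
  x^2: 12 a_4 - a_2 = 0  ->  12 a_4 = a_2 = 5  ->  a_4 = 5/12
  x^3: 20 a_5 - 4 a_3 = 0  ->  20 a_5 = 4 a_3 = -8/3  ->  a_5 = -2/15
Truncated series: y(x) = -2 + 2 x + 5 x^2 - (2/3) x^3 + (5/12) x^4 - (2/15) x^5 + O(x^6).

a_0 = -2; a_1 = 2; a_2 = 5; a_3 = -2/3; a_4 = 5/12; a_5 = -2/15


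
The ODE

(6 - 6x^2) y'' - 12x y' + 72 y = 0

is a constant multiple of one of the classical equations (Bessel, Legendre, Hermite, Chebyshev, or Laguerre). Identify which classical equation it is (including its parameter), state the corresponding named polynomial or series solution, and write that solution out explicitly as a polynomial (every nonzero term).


All three coefficients share the factor 6; dividing through by 6 gives  (1 - x^2) y'' - 2x y' + 12 y = 0.
This matches the Legendre equation (1 - x^2) y'' - 2x y' + n(n+1) y = 0 (note the -2x y' term) with n(n+1) = 12, so n = 3; the polynomial solution is P_3(x).
With y = sum_k a_k x^k, matching x^k gives (k+2)(k+1) a_{k+2} = [k(k+1) - n(n+1)] a_k = (k - 3)(k + 4) a_k. The right side vanishes at k = 3, so the series with the parity of 3 terminates at degree 3.
Standard normalization (P_n(1) = 1): leading coefficient (2n)!/(2^n (n!)^2) = 720/(8*36) = 5/2, so a_3 = 5/2. Work downward with a_k = (k+1)(k+2) a_{k+2} / ((k - 3)(k + 4)):
  a_1 = (2)(3)(5/2) / ((1 - 3)(1 + 4)) = 15/(-10) = -3/2
Hence P_3(x) = 5 x^3/2 - 3 x/2.

P_3(x); series = 5 x^3/2 - 3 x/2


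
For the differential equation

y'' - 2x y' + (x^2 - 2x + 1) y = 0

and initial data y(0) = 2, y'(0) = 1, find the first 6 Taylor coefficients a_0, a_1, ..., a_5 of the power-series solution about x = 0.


Ansatz: y(x) = sum_{n>=0} a_n x^n, so y'(x) = sum_{n>=1} n a_n x^(n-1) and y''(x) = sum_{n>=2} n(n-1) a_n x^(n-2).
Substitute into P(x) y'' + Q(x) y' + R(x) y = 0 with P(x) = 1, Q(x) = -2x, R(x) = x^2 - 2x + 1, and match powers of x.
Initial conditions: a_0 = 2, a_1 = 1.
Setting the coefficient of each power of x to zero and solving order by order (substituting the coefficients already found):
  x^0: 2 a_2 + a_0 = 0  ->  2 a_2 = -a_0 = -2  ->  a_2 = -1
  x^1: 6 a_3 - a_1 - 2 a_0 = 0  ->  6 a_3 = a_1 + 2 a_0 = 5  ->  a_3 = 5/6
  x^2: 12 a_4 - 3 a_2 - 2 a_1 + a_0 = 0  ->  12 a_4 = 3 a_2 + 2 a_1 - a_0 = -3  ->  a_4 = -1/4
  x^3: 20 a_5 - 5 a_3 - 2 a_2 + a_1 = 0  ->  20 a_5 = 5 a_3 + 2 a_2 - a_1 = 7/6  ->  a_5 = 7/120
Truncated series: y(x) = 2 + x - x^2 + (5/6) x^3 - (1/4) x^4 + (7/120) x^5 + O(x^6).

a_0 = 2; a_1 = 1; a_2 = -1; a_3 = 5/6; a_4 = -1/4; a_5 = 7/120


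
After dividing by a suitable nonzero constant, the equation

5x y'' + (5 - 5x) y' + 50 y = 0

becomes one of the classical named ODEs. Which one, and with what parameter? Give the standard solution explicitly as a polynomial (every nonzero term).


All three coefficients share the factor 5; dividing through by 5 gives  x y'' + (1 - x) y' + 10 y = 0.
This matches the Laguerre equation x y'' + (1 - x) y' + n y = 0 with n = 10; the polynomial solution is L_10(x).
With y = sum_k a_k x^k, matching x^k gives (k+1)k a_{k+1} + (k+1) a_{k+1} - k a_k + n a_k = 0, i.e. (k+1)^2 a_{k+1} = (k - n) a_k = (k - 10) a_k. The right side vanishes at k = 10, so the series terminates at degree 10.
Standard normalization L_n(0) = 1 gives a_0 = 1. Work upward with a_{k+1} = (k - 10) a_k / (k+1)^2:
  a_1 = (0 - 10)(1) / 1^2 = -10/1 = -10
  a_2 = (1 - 10)(-10) / 2^2 = 90/4 = 45/2
  a_3 = (2 - 10)(45/2) / 3^2 = -180/9 = -20
  a_4 = (3 - 10)(-20) / 4^2 = 140/16 = 35/4
  a_5 = (4 - 10)(35/4) / 5^2 = (-105/2)/25 = -21/10
  a_6 = (5 - 10)(-21/10) / 6^2 = (21/2)/36 = 7/24
  a_7 = (6 - 10)(7/24) / 7^2 = (-7/6)/49 = -1/42
  a_8 = (7 - 10)(-1/42) / 8^2 = (1/14)/64 = 1/896
  a_9 = (8 - 10)(1/896) / 9^2 = (-1/448)/81 = -1/36288
  a_10 = (9 - 10)(-1/36288) / 10^2 = (1/36288)/100 = 1/3628800
Hence L_10(x) = x^10/3628800 - x^9/36288 + x^8/896 - x^7/42 + 7 x^6/24 - 21 x^5/10 + 35 x^4/4 - 20 x^3 + 45 x^2/2 - 10 x + 1.

L_10(x); series = x^10/3628800 - x^9/36288 + x^8/896 - x^7/42 + 7 x^6/24 - 21 x^5/10 + 35 x^4/4 - 20 x^3 + 45 x^2/2 - 10 x + 1


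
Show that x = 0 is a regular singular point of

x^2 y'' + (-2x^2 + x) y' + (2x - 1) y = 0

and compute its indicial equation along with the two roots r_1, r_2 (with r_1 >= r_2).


Divide by x^2 to reach normal form y'' + P_1(x) y' + P_2(x) y = 0 with P_1(x) = -2 + 1/x and P_2(x) = 2/x - 1/x^2.
x = 0 is a singular point because the y'-coefficient -2 + 1/x has a pole at x = 0 and the y-coefficient 2/x - 1/x^2 has a pole at x = 0.
It is a regular singular point because x P_1(x) = p(x) = 1 - 2x and x^2 P_2(x) = q(x) = 2x - 1 are polynomials, hence analytic at x = 0.
p(0) = 1,  q(0) = -1.
Indicial equation: r(r-1) + p(0) r + q(0) = 0, i.e. r^2 + (p(0) - 1) r + q(0) = 0, i.e. r^2 - 1 = 0.
Discriminant: (0)^2 - 4(-1) = 4, so r = (0 ± 2)/2.
Solving: r_1 = 1, r_2 = -1.

indicial: r^2 - 1 = 0; roots r_1 = 1, r_2 = -1


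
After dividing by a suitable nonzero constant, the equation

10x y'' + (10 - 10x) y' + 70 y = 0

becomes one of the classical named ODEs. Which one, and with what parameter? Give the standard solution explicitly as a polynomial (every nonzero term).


All three coefficients share the factor 10; dividing through by 10 gives  x y'' + (1 - x) y' + 7 y = 0.
This matches the Laguerre equation x y'' + (1 - x) y' + n y = 0 with n = 7; the polynomial solution is L_7(x).
With y = sum_k a_k x^k, matching x^k gives (k+1)k a_{k+1} + (k+1) a_{k+1} - k a_k + n a_k = 0, i.e. (k+1)^2 a_{k+1} = (k - n) a_k = (k - 7) a_k. The right side vanishes at k = 7, so the series terminates at degree 7.
Standard normalization L_n(0) = 1 gives a_0 = 1. Work upward with a_{k+1} = (k - 7) a_k / (k+1)^2:
  a_1 = (0 - 7)(1) / 1^2 = -7/1 = -7
  a_2 = (1 - 7)(-7) / 2^2 = 42/4 = 21/2
  a_3 = (2 - 7)(21/2) / 3^2 = (-105/2)/9 = -35/6
  a_4 = (3 - 7)(-35/6) / 4^2 = (70/3)/16 = 35/24
  a_5 = (4 - 7)(35/24) / 5^2 = (-35/8)/25 = -7/40
  a_6 = (5 - 7)(-7/40) / 6^2 = (7/20)/36 = 7/720
  a_7 = (6 - 7)(7/720) / 7^2 = (-7/720)/49 = -1/5040
Hence L_7(x) = -x^7/5040 + 7 x^6/720 - 7 x^5/40 + 35 x^4/24 - 35 x^3/6 + 21 x^2/2 - 7 x + 1.

L_7(x); series = -x^7/5040 + 7 x^6/720 - 7 x^5/40 + 35 x^4/24 - 35 x^3/6 + 21 x^2/2 - 7 x + 1


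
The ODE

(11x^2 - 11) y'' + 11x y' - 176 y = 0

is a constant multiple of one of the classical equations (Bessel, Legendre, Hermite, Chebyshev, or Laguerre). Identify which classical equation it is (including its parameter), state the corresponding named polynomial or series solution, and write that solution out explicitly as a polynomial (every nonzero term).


All three coefficients share the factor -11; dividing through by -11 gives  (1 - x^2) y'' - x y' + 16 y = 0.
This matches the Chebyshev equation (1 - x^2) y'' - x y' + n^2 y = 0 (note the -x y' term, not -2x y') with n^2 = 16, so n = 4; the polynomial solution is T_4(x).
With y = sum_k a_k x^k, matching x^k gives (k+2)(k+1) a_{k+2} = (k^2 - n^2) a_k = (k - 4)(k + 4) a_k. The right side vanishes at k = 4, so the series with the parity of 4 terminates at degree 4.
Standard normalization: leading coefficient of T_n is 2^(n-1), so a_4 = 2^3 = 8. Work downward with a_k = (k+1)(k+2) a_{k+2} / ((k - 4)(k + 4)):
  a_2 = (3)(4)(8) / ((2 - 4)(2 + 4)) = 96/(-12) = -8
  a_0 = (1)(2)(-8) / ((0 - 4)(0 + 4)) = -16/(-16) = 1
Hence T_4(x) = 8 x^4 - 8 x^2 + 1.

T_4(x); series = 8 x^4 - 8 x^2 + 1


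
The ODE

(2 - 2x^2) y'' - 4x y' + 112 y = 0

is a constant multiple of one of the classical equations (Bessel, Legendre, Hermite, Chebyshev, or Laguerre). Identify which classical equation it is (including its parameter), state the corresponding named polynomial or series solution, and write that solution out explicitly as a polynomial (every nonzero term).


All three coefficients share the factor 2; dividing through by 2 gives  (1 - x^2) y'' - 2x y' + 56 y = 0.
This matches the Legendre equation (1 - x^2) y'' - 2x y' + n(n+1) y = 0 (note the -2x y' term) with n(n+1) = 56, so n = 7; the polynomial solution is P_7(x).
With y = sum_k a_k x^k, matching x^k gives (k+2)(k+1) a_{k+2} = [k(k+1) - n(n+1)] a_k = (k - 7)(k + 8) a_k. The right side vanishes at k = 7, so the series with the parity of 7 terminates at degree 7.
Standard normalization (P_n(1) = 1): leading coefficient (2n)!/(2^n (n!)^2) = 87178291200/(128*25401600) = 429/16, so a_7 = 429/16. Work downward with a_k = (k+1)(k+2) a_{k+2} / ((k - 7)(k + 8)):
  a_5 = (6)(7)(429/16) / ((5 - 7)(5 + 8)) = (9009/8)/(-26) = -693/16
  a_3 = (4)(5)(-693/16) / ((3 - 7)(3 + 8)) = (-3465/4)/(-44) = 315/16
  a_1 = (2)(3)(315/16) / ((1 - 7)(1 + 8)) = (945/8)/(-54) = -35/16
Hence P_7(x) = 429 x^7/16 - 693 x^5/16 + 315 x^3/16 - 35 x/16.

P_7(x); series = 429 x^7/16 - 693 x^5/16 + 315 x^3/16 - 35 x/16


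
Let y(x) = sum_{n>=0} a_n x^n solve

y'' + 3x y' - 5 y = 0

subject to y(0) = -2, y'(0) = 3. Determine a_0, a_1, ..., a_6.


Ansatz: y(x) = sum_{n>=0} a_n x^n, so y'(x) = sum_{n>=1} n a_n x^(n-1) and y''(x) = sum_{n>=2} n(n-1) a_n x^(n-2).
Substitute into P(x) y'' + Q(x) y' + R(x) y = 0 with P(x) = 1, Q(x) = 3x, R(x) = -5, and match powers of x.
Initial conditions: a_0 = -2, a_1 = 3.
Setting the coefficient of each power of x to zero and solving order by order (substituting the coefficients already found):
  x^0: 2 a_2 - 5 a_0 = 0  ->  2 a_2 = 5 a_0 = -10  ->  a_2 = -5
  x^1: 6 a_3 - 2 a_1 = 0  ->  6 a_3 = 2 a_1 = 6  ->  a_3 = 1
  x^2: 12 a_4 + a_2 = 0  ->  12 a_4 = -a_2 = 5  ->  a_4 = 5/12
  x^3: 20 a_5 + 4 a_3 = 0  ->  20 a_5 = -4 a_3 = -4  ->  a_5 = -1/5
  x^4: 30 a_6 + 7 a_4 = 0  ->  30 a_6 = -7 a_4 = -35/12  ->  a_6 = -7/72
Truncated series: y(x) = -2 + 3 x - 5 x^2 + x^3 + (5/12) x^4 - (1/5) x^5 - (7/72) x^6 + O(x^7).

a_0 = -2; a_1 = 3; a_2 = -5; a_3 = 1; a_4 = 5/12; a_5 = -1/5; a_6 = -7/72


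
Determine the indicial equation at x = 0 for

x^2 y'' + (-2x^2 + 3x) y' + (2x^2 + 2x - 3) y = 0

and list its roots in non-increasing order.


Divide by x^2 to reach normal form y'' + P_1(x) y' + P_2(x) y = 0 with P_1(x) = -2 + 3/x and P_2(x) = 2 + 2/x - 3/x^2.
x = 0 is a singular point because the y'-coefficient -2 + 3/x has a pole at x = 0 and the y-coefficient 2 + 2/x - 3/x^2 has a pole at x = 0.
It is a regular singular point because x P_1(x) = p(x) = 3 - 2x and x^2 P_2(x) = q(x) = 2x^2 + 2x - 3 are polynomials, hence analytic at x = 0.
p(0) = 3,  q(0) = -3.
Indicial equation: r(r-1) + p(0) r + q(0) = 0, i.e. r^2 + (p(0) - 1) r + q(0) = 0, i.e. r^2 + 2 r - 3 = 0.
Discriminant: (2)^2 - 4(-3) = 16, so r = (-2 ± 4)/2.
Solving: r_1 = 1, r_2 = -3.

indicial: r^2 + 2 r - 3 = 0; roots r_1 = 1, r_2 = -3


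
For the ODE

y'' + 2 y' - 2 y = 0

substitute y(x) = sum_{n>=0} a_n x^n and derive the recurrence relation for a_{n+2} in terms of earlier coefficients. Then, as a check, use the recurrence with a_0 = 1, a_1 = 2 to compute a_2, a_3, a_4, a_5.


Substitute y = sum_n a_n x^n.
y''(x) has coefficient (n+2)(n+1) a_{n+2} at x^n;
2 y'(x) has coefficient 2 (n+1) a_{n+1} at x^n;
-2 y(x) has coefficient -2 a_n at x^n.
Matching x^n: (n+2)(n+1) a_{n+2} + 2 (n+1) a_{n+1} - 2 a_n = 0.
Thus a_{n+2} = [-2 (n+1) a_{n+1} + 2 a_n] / ((n+1)(n+2)).

Check with a_0 = 1, a_1 = 2 (apply the recurrence for n = 0, 1, 2, 3): a_0 = 1, a_1 = 2, a_2 = -1, a_3 = 4/3, a_4 = -5/6, a_5 = 7/15.

a_(n+2) = [-2 (n+1) a_(n+1) + 2 a_n] / ((n+1)(n+2)); check: a_0 = 1, a_1 = 2, a_2 = -1, a_3 = 4/3, a_4 = -5/6, a_5 = 7/15


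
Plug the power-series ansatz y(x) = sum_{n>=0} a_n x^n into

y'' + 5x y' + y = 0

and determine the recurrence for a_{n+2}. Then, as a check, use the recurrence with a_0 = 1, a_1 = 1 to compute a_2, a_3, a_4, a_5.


Substitute y = sum_n a_n x^n.
y''(x) has coefficient (n+2)(n+1) a_{n+2} at x^n;
5 x y'(x) has coefficient 5 n a_n at x^n (shift);
y(x) has coefficient 1 a_n at x^n.
Matching x^n: (n+2)(n+1) a_{n+2} + (5n + 1) a_n = 0.
Thus a_{n+2} = (-5n - 1) / ((n+1)(n+2)) * a_n.

Check with a_0 = 1, a_1 = 1 (apply the recurrence for n = 0, 1, 2, 3): a_0 = 1, a_1 = 1, a_2 = -1/2, a_3 = -1, a_4 = 11/24, a_5 = 4/5.

a_(n+2) = (-5n - 1) / ((n+1)(n+2)) * a_n; check: a_0 = 1, a_1 = 1, a_2 = -1/2, a_3 = -1, a_4 = 11/24, a_5 = 4/5


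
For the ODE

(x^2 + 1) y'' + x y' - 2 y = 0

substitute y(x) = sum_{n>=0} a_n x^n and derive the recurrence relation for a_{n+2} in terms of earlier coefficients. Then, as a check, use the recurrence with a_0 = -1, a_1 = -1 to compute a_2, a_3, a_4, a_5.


Substitute y = sum_n a_n x^n.
(1 + 1 x^2) y'' contributes (n+2)(n+1) a_{n+2} + n(n-1) a_n at x^n.
x y'(x) contributes n a_n at x^n.
-2 y(x) contributes -2 a_n at x^n.
Matching x^n: (n+2)(n+1) a_{n+2} + (n(n-1) + n - 2) a_n = 0.
Thus a_{n+2} = (-n(n-1) - n + 2) / ((n+1)(n+2)) * a_n.

Check with a_0 = -1, a_1 = -1 (apply the recurrence for n = 0, 1, 2, 3): a_0 = -1, a_1 = -1, a_2 = -1, a_3 = -1/6, a_4 = 1/6, a_5 = 7/120.

a_(n+2) = (-n(n-1) - n + 2) / ((n+1)(n+2)) * a_n; check: a_0 = -1, a_1 = -1, a_2 = -1, a_3 = -1/6, a_4 = 1/6, a_5 = 7/120


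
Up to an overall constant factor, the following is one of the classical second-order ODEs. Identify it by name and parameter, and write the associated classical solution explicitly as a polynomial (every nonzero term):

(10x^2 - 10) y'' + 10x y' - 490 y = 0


All three coefficients share the factor -10; dividing through by -10 gives  (1 - x^2) y'' - x y' + 49 y = 0.
This matches the Chebyshev equation (1 - x^2) y'' - x y' + n^2 y = 0 (note the -x y' term, not -2x y') with n^2 = 49, so n = 7; the polynomial solution is T_7(x).
With y = sum_k a_k x^k, matching x^k gives (k+2)(k+1) a_{k+2} = (k^2 - n^2) a_k = (k - 7)(k + 7) a_k. The right side vanishes at k = 7, so the series with the parity of 7 terminates at degree 7.
Standard normalization: leading coefficient of T_n is 2^(n-1), so a_7 = 2^6 = 64. Work downward with a_k = (k+1)(k+2) a_{k+2} / ((k - 7)(k + 7)):
  a_5 = (6)(7)(64) / ((5 - 7)(5 + 7)) = 2688/(-24) = -112
  a_3 = (4)(5)(-112) / ((3 - 7)(3 + 7)) = -2240/(-40) = 56
  a_1 = (2)(3)(56) / ((1 - 7)(1 + 7)) = 336/(-48) = -7
Hence T_7(x) = 64 x^7 - 112 x^5 + 56 x^3 - 7 x.

T_7(x); series = 64 x^7 - 112 x^5 + 56 x^3 - 7 x


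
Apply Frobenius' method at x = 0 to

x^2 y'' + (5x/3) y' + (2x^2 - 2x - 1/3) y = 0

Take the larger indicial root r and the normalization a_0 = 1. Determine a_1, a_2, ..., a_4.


Write in Frobenius form y'' + (p(x)/x) y' + (q(x)/x^2) y = 0:
  p(x) = 5/3,  q(x) = 2x^2 - 2x - 1/3.
Indicial equation: r(r-1) + (5/3) r + (-1/3) = 0 -> roots r_1 = 1/3, r_2 = -1.
Take r = r_1 = 1/3. Let y(x) = x^r sum_{n>=0} a_n x^n with a_0 = 1.
Substitute y = x^r sum a_n x^n and match x^{r+n}. The recurrence is
  D(n) a_n - 2 a_{n-1} + 2 a_{n-2} = 0,  where D(n) = (r+n)(r+n-1) + (5/3)(r+n) + (-1/3).
  a_n = [2 a_{n-1} - 2 a_{n-2}] / D(n).
Since the indicial polynomial factors as (r - r_1)(r - r_2), D(n) = (r_1 + n - r_1)(r_1 + n - r_2) = n(n + 4/3).
Evaluating step by step (a_0 = 1):
  n = 1: D(1) = 1(1 + 4/3) = 7/3; numerator = 2(1) = 2; a_1 = (2)/(7/3) = 6/7
  n = 2: D(2) = 2(2 + 4/3) = 20/3; numerator = 2(6/7) - 2(1) = -2/7; a_2 = (-2/7)/(20/3) = -3/70
  n = 3: D(3) = 3(3 + 4/3) = 13; numerator = 2(-3/70) - 2(6/7) = -9/5; a_3 = (-9/5)/(13) = -9/65
  n = 4: D(4) = 4(4 + 4/3) = 64/3; numerator = 2(-9/65) - 2(-3/70) = -87/455; a_4 = (-87/455)/(64/3) = -261/29120

r = 1/3; a_0 = 1; a_1 = 6/7; a_2 = -3/70; a_3 = -9/65; a_4 = -261/29120


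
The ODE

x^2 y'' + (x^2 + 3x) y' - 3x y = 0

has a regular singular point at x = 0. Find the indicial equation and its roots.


Divide by x^2 to reach normal form y'' + P_1(x) y' + P_2(x) y = 0 with P_1(x) = 1 + 3/x and P_2(x) = -3/x.
x = 0 is a singular point because the y'-coefficient 1 + 3/x has a pole at x = 0 and the y-coefficient -3/x has a pole at x = 0.
It is a regular singular point because x P_1(x) = p(x) = x + 3 and x^2 P_2(x) = q(x) = -3x are polynomials, hence analytic at x = 0.
p(0) = 3,  q(0) = 0.
Indicial equation: r(r-1) + p(0) r + q(0) = 0, i.e. r^2 + (p(0) - 1) r + q(0) = 0, i.e. r^2 + 2 r = 0.
Discriminant: (2)^2 - 4(0) = 4, so r = (-2 ± 2)/2.
Solving: r_1 = 0, r_2 = -2.

indicial: r^2 + 2 r = 0; roots r_1 = 0, r_2 = -2


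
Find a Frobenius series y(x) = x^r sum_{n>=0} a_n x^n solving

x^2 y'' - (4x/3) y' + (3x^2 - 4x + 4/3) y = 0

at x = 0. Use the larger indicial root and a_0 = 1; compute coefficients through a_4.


Write in Frobenius form y'' + (p(x)/x) y' + (q(x)/x^2) y = 0:
  p(x) = -4/3,  q(x) = 3x^2 - 4x + 4/3.
Indicial equation: r(r-1) + (-4/3) r + (4/3) = 0 -> roots r_1 = 4/3, r_2 = 1.
Take r = r_1 = 4/3. Let y(x) = x^r sum_{n>=0} a_n x^n with a_0 = 1.
Substitute y = x^r sum a_n x^n and match x^{r+n}. The recurrence is
  D(n) a_n - 4 a_{n-1} + 3 a_{n-2} = 0,  where D(n) = (r+n)(r+n-1) + (-4/3)(r+n) + (4/3).
  a_n = [4 a_{n-1} - 3 a_{n-2}] / D(n).
Since the indicial polynomial factors as (r - r_1)(r - r_2), D(n) = (r_1 + n - r_1)(r_1 + n - r_2) = n(n + 1/3).
Evaluating step by step (a_0 = 1):
  n = 1: D(1) = 1(1 + 1/3) = 4/3; numerator = 4(1) = 4; a_1 = (4)/(4/3) = 3
  n = 2: D(2) = 2(2 + 1/3) = 14/3; numerator = 4(3) - 3(1) = 9; a_2 = (9)/(14/3) = 27/14
  n = 3: D(3) = 3(3 + 1/3) = 10; numerator = 4(27/14) - 3(3) = -9/7; a_3 = (-9/7)/(10) = -9/70
  n = 4: D(4) = 4(4 + 1/3) = 52/3; numerator = 4(-9/70) - 3(27/14) = -63/10; a_4 = (-63/10)/(52/3) = -189/520

r = 4/3; a_0 = 1; a_1 = 3; a_2 = 27/14; a_3 = -9/70; a_4 = -189/520


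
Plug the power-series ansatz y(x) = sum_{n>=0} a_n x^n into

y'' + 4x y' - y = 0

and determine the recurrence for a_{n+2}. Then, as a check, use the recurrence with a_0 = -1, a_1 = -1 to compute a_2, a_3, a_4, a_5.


Substitute y = sum_n a_n x^n.
y''(x) has coefficient (n+2)(n+1) a_{n+2} at x^n;
4 x y'(x) has coefficient 4 n a_n at x^n (shift);
-y(x) has coefficient -1 a_n at x^n.
Matching x^n: (n+2)(n+1) a_{n+2} + (4n - 1) a_n = 0.
Thus a_{n+2} = (-4n + 1) / ((n+1)(n+2)) * a_n.

Check with a_0 = -1, a_1 = -1 (apply the recurrence for n = 0, 1, 2, 3): a_0 = -1, a_1 = -1, a_2 = -1/2, a_3 = 1/2, a_4 = 7/24, a_5 = -11/40.

a_(n+2) = (-4n + 1) / ((n+1)(n+2)) * a_n; check: a_0 = -1, a_1 = -1, a_2 = -1/2, a_3 = 1/2, a_4 = 7/24, a_5 = -11/40


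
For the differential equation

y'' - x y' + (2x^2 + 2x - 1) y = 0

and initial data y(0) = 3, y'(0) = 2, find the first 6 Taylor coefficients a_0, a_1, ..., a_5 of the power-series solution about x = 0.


Ansatz: y(x) = sum_{n>=0} a_n x^n, so y'(x) = sum_{n>=1} n a_n x^(n-1) and y''(x) = sum_{n>=2} n(n-1) a_n x^(n-2).
Substitute into P(x) y'' + Q(x) y' + R(x) y = 0 with P(x) = 1, Q(x) = -x, R(x) = 2x^2 + 2x - 1, and match powers of x.
Initial conditions: a_0 = 3, a_1 = 2.
Setting the coefficient of each power of x to zero and solving order by order (substituting the coefficients already found):
  x^0: 2 a_2 - a_0 = 0  ->  2 a_2 = a_0 = 3  ->  a_2 = 3/2
  x^1: 6 a_3 - 2 a_1 + 2 a_0 = 0  ->  6 a_3 = 2 a_1 - 2 a_0 = -2  ->  a_3 = -1/3
  x^2: 12 a_4 - 3 a_2 + 2 a_1 + 2 a_0 = 0  ->  12 a_4 = 3 a_2 - 2 a_1 - 2 a_0 = -11/2  ->  a_4 = -11/24
  x^3: 20 a_5 - 4 a_3 + 2 a_2 + 2 a_1 = 0  ->  20 a_5 = 4 a_3 - 2 a_2 - 2 a_1 = -25/3  ->  a_5 = -5/12
Truncated series: y(x) = 3 + 2 x + (3/2) x^2 - (1/3) x^3 - (11/24) x^4 - (5/12) x^5 + O(x^6).

a_0 = 3; a_1 = 2; a_2 = 3/2; a_3 = -1/3; a_4 = -11/24; a_5 = -5/12


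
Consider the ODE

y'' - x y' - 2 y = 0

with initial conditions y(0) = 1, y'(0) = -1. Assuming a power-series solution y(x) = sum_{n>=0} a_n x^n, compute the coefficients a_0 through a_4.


Ansatz: y(x) = sum_{n>=0} a_n x^n, so y'(x) = sum_{n>=1} n a_n x^(n-1) and y''(x) = sum_{n>=2} n(n-1) a_n x^(n-2).
Substitute into P(x) y'' + Q(x) y' + R(x) y = 0 with P(x) = 1, Q(x) = -x, R(x) = -2, and match powers of x.
Initial conditions: a_0 = 1, a_1 = -1.
Setting the coefficient of each power of x to zero and solving order by order (substituting the coefficients already found):
  x^0: 2 a_2 - 2 a_0 = 0  ->  2 a_2 = 2 a_0 = 2  ->  a_2 = 1
  x^1: 6 a_3 - 3 a_1 = 0  ->  6 a_3 = 3 a_1 = -3  ->  a_3 = -1/2
  x^2: 12 a_4 - 4 a_2 = 0  ->  12 a_4 = 4 a_2 = 4  ->  a_4 = 1/3
Truncated series: y(x) = 1 - x + x^2 - (1/2) x^3 + (1/3) x^4 + O(x^5).

a_0 = 1; a_1 = -1; a_2 = 1; a_3 = -1/2; a_4 = 1/3


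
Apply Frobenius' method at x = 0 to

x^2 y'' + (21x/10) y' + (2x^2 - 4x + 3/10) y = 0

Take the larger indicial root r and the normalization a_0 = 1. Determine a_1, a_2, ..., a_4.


Write in Frobenius form y'' + (p(x)/x) y' + (q(x)/x^2) y = 0:
  p(x) = 21/10,  q(x) = 2x^2 - 4x + 3/10.
Indicial equation: r(r-1) + (21/10) r + (3/10) = 0 -> roots r_1 = -1/2, r_2 = -3/5.
Take r = r_1 = -1/2. Let y(x) = x^r sum_{n>=0} a_n x^n with a_0 = 1.
Substitute y = x^r sum a_n x^n and match x^{r+n}. The recurrence is
  D(n) a_n - 4 a_{n-1} + 2 a_{n-2} = 0,  where D(n) = (r+n)(r+n-1) + (21/10)(r+n) + (3/10).
  a_n = [4 a_{n-1} - 2 a_{n-2}] / D(n).
Since the indicial polynomial factors as (r - r_1)(r - r_2), D(n) = (r_1 + n - r_1)(r_1 + n - r_2) = n(n + 1/10).
Evaluating step by step (a_0 = 1):
  n = 1: D(1) = 1(1 + 1/10) = 11/10; numerator = 4(1) = 4; a_1 = (4)/(11/10) = 40/11
  n = 2: D(2) = 2(2 + 1/10) = 21/5; numerator = 4(40/11) - 2(1) = 138/11; a_2 = (138/11)/(21/5) = 230/77
  n = 3: D(3) = 3(3 + 1/10) = 93/10; numerator = 4(230/77) - 2(40/11) = 360/77; a_3 = (360/77)/(93/10) = 1200/2387
  n = 4: D(4) = 4(4 + 1/10) = 82/5; numerator = 4(1200/2387) - 2(230/77) = -860/217; a_4 = (-860/217)/(82/5) = -2150/8897

r = -1/2; a_0 = 1; a_1 = 40/11; a_2 = 230/77; a_3 = 1200/2387; a_4 = -2150/8897
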